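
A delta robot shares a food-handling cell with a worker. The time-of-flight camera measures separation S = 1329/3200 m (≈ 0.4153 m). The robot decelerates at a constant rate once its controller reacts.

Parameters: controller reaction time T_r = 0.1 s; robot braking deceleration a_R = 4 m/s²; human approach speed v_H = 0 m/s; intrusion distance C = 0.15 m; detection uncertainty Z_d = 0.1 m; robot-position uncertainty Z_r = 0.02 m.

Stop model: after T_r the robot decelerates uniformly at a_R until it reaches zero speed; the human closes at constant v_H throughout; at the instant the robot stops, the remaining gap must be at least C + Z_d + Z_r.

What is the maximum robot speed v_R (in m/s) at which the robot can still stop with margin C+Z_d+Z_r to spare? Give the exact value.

v_R_max = 3/4 m/s = 0.7500 m/s

collect terms ⇒ (1/8)·v_R² + (1/10)·v_R + (-93/640) = 0
  disc = (1/10)² − 4·(1/8)·(-93/640) = 529/6400 ; √disc = 23/80
  v_R = (−(1/10) + 23/80) / (2·(1/8)) = 3/4 m/s
check:
stop time T_s = (3/4)/4 = 0.1875 s
robot in T_r: 0.7500·0.1000 = 0.0750 m
robot covers 0.7500·0.1875 − ½·4.0000·0.1875² = 0.0703 m while stopping
human over T_r+T_s: 0.0000·(0.1000+0.1875) = 0.0000 m
margins: 0.1500+0.1000+0.0200 = 0.2700 m
sum ≈ 0.0750+0.0703+0.0000+0.2700 ≈ 0.4153 m = S ✓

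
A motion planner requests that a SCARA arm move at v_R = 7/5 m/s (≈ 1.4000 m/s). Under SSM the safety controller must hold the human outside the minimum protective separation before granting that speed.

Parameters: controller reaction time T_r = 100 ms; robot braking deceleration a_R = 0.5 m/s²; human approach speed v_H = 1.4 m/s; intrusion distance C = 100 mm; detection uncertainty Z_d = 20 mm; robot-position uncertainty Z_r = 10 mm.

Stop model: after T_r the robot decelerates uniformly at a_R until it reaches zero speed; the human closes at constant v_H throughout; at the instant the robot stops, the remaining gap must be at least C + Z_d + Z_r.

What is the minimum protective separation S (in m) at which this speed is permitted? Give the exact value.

stop time T_s = (7/5)/(1/2) = 2.8000 s
robot covers v_R·T_r = 1.4000·0.1000 = 0.1400 m before braking
braking distance = 1.4000²/(2·0.5000) = 1.9600 m
human over T_r+T_s: 1.4000·(0.1000+2.8000) = 4.0600 m
margins: 0.1000+0.0200+0.0100 = 0.1300 m
S_min ≈ 0.1400+1.9600+4.0600+0.1300  ⇒  S_min = 629/100 m

S_min = 629/100 m = 6.2900 m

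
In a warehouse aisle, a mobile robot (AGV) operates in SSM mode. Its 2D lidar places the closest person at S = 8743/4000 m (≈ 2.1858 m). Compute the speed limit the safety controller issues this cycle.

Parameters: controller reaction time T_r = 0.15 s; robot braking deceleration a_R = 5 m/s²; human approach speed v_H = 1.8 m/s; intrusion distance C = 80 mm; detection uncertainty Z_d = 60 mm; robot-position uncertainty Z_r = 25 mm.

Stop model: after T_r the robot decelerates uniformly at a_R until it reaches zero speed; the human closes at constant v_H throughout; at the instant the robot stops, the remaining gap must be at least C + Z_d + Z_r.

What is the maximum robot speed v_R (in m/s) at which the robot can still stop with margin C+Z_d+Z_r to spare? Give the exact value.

quadratic (1/10)·v² + (51/100)·v + (-7003/4000) = 0
  disc = (51/100)² − 4·(1/10)·(-7003/4000) = 2401/2500 ; √disc = 49/50
  v_R = (−(51/100) + 49/50) / (2·(1/10)) = 47/20 m/s
check:
T_s = v_R/a_R = (47/20)/5 = 0.4700 s
reaction-phase robot travel = 2.3500·0.1500 = 0.3525 m
robot under decel: 2.3500²/(2·5.0000) = 0.5523 m
human over T_r+T_s: 1.8000·(0.1500+0.4700) = 1.1160 m
margins: 0.0800+0.0600+0.0250 = 0.1650 m
sum ≈ 0.3525+0.5523+1.1160+0.1650 ≈ 2.1858 m = S ✓

v_R_max = 47/20 m/s = 2.3500 m/s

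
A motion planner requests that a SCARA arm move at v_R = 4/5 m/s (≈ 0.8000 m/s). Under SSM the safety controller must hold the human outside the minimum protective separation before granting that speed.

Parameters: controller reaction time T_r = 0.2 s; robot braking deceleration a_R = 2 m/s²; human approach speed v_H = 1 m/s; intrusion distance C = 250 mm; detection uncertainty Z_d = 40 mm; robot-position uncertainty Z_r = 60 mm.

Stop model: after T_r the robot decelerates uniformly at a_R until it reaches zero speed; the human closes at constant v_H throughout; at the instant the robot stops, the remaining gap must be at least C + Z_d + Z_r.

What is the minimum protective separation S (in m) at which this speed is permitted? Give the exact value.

S_min = 127/100 m = 1.2700 m

T_s = v_R/a_R = (4/5)/2 = 0.4000 s
reaction-phase robot travel = 0.8000·0.2000 = 0.1600 m
robot under decel: 0.8000²/(2·2.0000) = 0.1600 m
human closes 1.0000·0.6000 = 0.6000 m
C+Z_d+Z_r = 0.2500+0.0400+0.0600 = 0.3500 m
S_min ≈ 0.1600+0.1600+0.6000+0.3500  ⇒  S_min = 127/100 m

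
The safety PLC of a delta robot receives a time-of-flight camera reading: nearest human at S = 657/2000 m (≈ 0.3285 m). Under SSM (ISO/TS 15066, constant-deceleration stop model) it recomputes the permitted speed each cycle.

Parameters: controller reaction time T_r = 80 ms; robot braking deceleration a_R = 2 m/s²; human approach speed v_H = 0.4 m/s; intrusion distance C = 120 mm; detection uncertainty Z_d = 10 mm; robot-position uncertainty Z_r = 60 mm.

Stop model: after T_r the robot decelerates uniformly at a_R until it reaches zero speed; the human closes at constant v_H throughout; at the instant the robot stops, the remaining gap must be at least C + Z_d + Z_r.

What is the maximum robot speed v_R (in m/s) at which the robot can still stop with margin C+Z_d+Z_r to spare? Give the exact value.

v_R_max = 3/10 m/s = 0.3000 m/s

at the boundary: (1/4)·v² + (7/25)·v + (-213/2000) = 0
  disc = (7/25)² − 4·(1/4)·(-213/2000) = 1849/10000 ; √disc = 43/100
  v_R = (−(7/25) + 43/100) / (2·(1/4)) = 3/10 m/s
check:
stop time T_s = (3/10)/2 = 0.1500 s
reaction-phase robot travel = 0.3000·0.0800 = 0.0240 m
braking distance = 0.3000²/(2·2.0000) = 0.0225 m
human over T_r+T_s: 0.4000·(0.0800+0.1500) = 0.0920 m
margins: 0.1200+0.0100+0.0600 = 0.1900 m
sum ≈ 0.0240+0.0225+0.0920+0.1900 ≈ 0.3285 m = S ✓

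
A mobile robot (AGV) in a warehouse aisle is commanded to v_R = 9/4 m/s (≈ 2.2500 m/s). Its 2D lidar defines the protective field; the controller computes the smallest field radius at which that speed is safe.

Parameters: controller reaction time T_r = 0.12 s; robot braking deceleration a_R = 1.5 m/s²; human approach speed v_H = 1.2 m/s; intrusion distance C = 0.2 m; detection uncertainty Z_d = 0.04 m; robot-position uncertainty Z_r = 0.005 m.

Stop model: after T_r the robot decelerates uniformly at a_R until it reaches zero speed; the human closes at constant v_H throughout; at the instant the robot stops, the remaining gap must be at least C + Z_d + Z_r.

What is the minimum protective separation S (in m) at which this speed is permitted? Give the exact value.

braking lasts T_s = (9/4)/(3/2) = 1.5000 s
robot in T_r: 2.2500·0.1200 = 0.2700 m
robot under decel: 2.2500²/(2·1.5000) = 1.6875 m
human closes 1.2000·1.6200 = 1.9440 m
residual clearance needed = 0.2000+0.0400+0.0050 = 0.2450 m
S_min ≈ 0.2700+1.6875+1.9440+0.2450  ⇒  S_min = 8293/2000 m

S_min = 8293/2000 m = 4.1465 m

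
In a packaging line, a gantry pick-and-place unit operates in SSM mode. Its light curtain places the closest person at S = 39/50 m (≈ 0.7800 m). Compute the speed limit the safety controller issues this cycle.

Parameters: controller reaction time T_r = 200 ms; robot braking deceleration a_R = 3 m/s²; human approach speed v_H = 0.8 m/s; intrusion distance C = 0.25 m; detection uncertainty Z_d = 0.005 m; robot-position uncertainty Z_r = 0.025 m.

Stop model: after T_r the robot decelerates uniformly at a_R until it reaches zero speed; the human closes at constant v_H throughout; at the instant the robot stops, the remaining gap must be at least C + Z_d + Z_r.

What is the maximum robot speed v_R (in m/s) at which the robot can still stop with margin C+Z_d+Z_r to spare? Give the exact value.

v_R_max = 3/5 m/s = 0.6000 m/s

collect terms ⇒ (1/6)·v_R² + (7/15)·v_R + (-17/50) = 0
  disc = (7/15)² − 4·(1/6)·(-17/50) = 4/9 ; √disc = 2/3
  v_R = (−(7/15) + 2/3) / (2·(1/6)) = 3/5 m/s
check:
stop time T_s = (3/5)/3 = 0.2000 s
reaction-phase robot travel = 0.6000·0.2000 = 0.1200 m
braking distance = 0.6000²/(2·3.0000) = 0.0600 m
human over T_r+T_s: 0.8000·(0.2000+0.2000) = 0.3200 m
C+Z_d+Z_r = 0.2500+0.0050+0.0250 = 0.2800 m
sum ≈ 0.1200+0.0600+0.3200+0.2800 ≈ 0.7800 m = S ✓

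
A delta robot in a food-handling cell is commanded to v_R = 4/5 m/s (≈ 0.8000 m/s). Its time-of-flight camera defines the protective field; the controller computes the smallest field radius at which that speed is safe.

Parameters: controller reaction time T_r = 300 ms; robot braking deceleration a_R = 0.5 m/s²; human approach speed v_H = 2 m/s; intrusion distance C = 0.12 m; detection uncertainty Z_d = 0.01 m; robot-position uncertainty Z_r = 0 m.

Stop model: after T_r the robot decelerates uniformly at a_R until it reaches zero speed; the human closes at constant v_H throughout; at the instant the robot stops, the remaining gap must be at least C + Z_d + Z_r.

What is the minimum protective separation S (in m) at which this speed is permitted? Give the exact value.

S_min = 481/100 m = 4.8100 m

T_s = v_R/a_R = (4/5)/(1/2) = 1.6000 s
robot in T_r: 0.8000·0.3000 = 0.2400 m
robot covers 0.8000·1.6000 − ½·0.5000·1.6000² = 0.6400 m while stopping
human over T_r+T_s: 2.0000·(0.3000+1.6000) = 3.8000 m
residual clearance needed = 0.1200+0.0100+0.0000 = 0.1300 m
S_min ≈ 0.2400+0.6400+3.8000+0.1300  ⇒  S_min = 481/100 m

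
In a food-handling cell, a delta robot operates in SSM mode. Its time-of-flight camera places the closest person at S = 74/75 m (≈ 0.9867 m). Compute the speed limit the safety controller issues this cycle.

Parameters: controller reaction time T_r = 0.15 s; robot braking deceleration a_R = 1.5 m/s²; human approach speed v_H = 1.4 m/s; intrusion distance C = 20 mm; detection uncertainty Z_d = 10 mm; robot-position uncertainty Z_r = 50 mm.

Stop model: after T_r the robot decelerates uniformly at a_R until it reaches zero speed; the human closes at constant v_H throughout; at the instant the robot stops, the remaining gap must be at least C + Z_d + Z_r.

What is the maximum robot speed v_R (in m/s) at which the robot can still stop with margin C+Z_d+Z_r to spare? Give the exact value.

v_R_max = 11/20 m/s = 0.5500 m/s

at the boundary: (1/3)·v² + (13/12)·v + (-209/300) = 0
  disc = (13/12)² − 4·(1/3)·(-209/300) = 841/400 ; √disc = 29/20
  v_R = (−(13/12) + 29/20) / (2·(1/3)) = 11/20 m/s
check:
stop time T_s = (11/20)/(3/2) = 0.3667 s
reaction-phase robot travel = 0.5500·0.1500 = 0.0825 m
braking distance = 0.5500²/(2·1.5000) = 0.1008 m
human over T_r+T_s: 1.4000·(0.1500+0.3667) = 0.7233 m
C+Z_d+Z_r = 0.0200+0.0100+0.0500 = 0.0800 m
sum ≈ 0.0825+0.1008+0.7233+0.0800 ≈ 0.9867 m = S ✓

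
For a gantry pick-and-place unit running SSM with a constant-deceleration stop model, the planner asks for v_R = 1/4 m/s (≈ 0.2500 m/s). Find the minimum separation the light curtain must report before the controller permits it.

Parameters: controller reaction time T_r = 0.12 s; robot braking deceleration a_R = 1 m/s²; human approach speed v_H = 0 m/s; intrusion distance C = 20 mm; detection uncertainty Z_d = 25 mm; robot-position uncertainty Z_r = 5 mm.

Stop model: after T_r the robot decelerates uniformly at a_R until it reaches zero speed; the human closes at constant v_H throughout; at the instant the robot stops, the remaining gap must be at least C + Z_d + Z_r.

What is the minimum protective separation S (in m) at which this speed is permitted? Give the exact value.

S_min = 89/800 m = 0.1113 m

braking lasts T_s = (1/4)/1 = 0.2500 s
robot in T_r: 0.2500·0.1200 = 0.0300 m
robot under decel: 0.2500²/(2·1.0000) = 0.0312 m
human closes 0.0000·0.3700 = 0.0000 m
C+Z_d+Z_r = 0.0200+0.0250+0.0050 = 0.0500 m
S_min ≈ 0.0300+0.0312+0.0000+0.0500  ⇒  S_min = 89/800 m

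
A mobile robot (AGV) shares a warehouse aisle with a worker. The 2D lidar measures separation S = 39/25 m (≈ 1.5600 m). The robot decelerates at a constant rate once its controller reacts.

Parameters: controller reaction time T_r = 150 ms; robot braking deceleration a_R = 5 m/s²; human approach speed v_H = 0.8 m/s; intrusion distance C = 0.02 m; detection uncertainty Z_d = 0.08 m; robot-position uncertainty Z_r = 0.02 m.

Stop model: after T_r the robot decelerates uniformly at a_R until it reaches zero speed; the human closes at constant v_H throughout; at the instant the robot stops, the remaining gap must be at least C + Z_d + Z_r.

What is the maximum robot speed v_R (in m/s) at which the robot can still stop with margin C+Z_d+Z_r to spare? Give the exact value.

collect terms ⇒ (1/10)·v_R² + (31/100)·v_R + (-33/25) = 0
  disc = (31/100)² − 4·(1/10)·(-33/25) = 6241/10000 ; √disc = 79/100
  v_R = (−(31/100) + 79/100) / (2·(1/10)) = 12/5 m/s
check:
stop time T_s = (12/5)/5 = 0.4800 s
robot in T_r: 2.4000·0.1500 = 0.3600 m
robot under decel: 2.4000²/(2·5.0000) = 0.5760 m
human closes 0.8000·0.6300 = 0.5040 m
margins: 0.0200+0.0800+0.0200 = 0.1200 m
sum ≈ 0.3600+0.5760+0.5040+0.1200 ≈ 1.5600 m = S ✓

v_R_max = 12/5 m/s = 2.4000 m/s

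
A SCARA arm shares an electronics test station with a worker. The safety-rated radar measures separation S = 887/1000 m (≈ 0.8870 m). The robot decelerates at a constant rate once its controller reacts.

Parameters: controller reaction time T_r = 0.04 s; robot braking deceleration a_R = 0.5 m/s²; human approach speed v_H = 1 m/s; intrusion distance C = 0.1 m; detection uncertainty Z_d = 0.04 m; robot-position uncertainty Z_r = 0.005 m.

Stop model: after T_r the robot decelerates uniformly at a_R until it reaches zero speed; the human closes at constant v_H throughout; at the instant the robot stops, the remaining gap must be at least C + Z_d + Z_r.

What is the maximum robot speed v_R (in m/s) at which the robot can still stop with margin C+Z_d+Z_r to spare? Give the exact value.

quadratic (1)·v² + (51/25)·v + (-351/500) = 0
  disc = (51/25)² − 4·(1)·(-351/500) = 4356/625 ; √disc = 66/25
  v_R = (−(51/25) + 66/25) / (2·(1)) = 3/10 m/s
check:
stop time T_s = (3/10)/(1/2) = 0.6000 s
robot in T_r: 0.3000·0.0400 = 0.0120 m
braking distance = 0.3000²/(2·0.5000) = 0.0900 m
human over T_r+T_s: 1.0000·(0.0400+0.6000) = 0.6400 m
residual clearance needed = 0.1000+0.0400+0.0050 = 0.1450 m
sum ≈ 0.0120+0.0900+0.6400+0.1450 ≈ 0.8870 m = S ✓

v_R_max = 3/10 m/s = 0.3000 m/s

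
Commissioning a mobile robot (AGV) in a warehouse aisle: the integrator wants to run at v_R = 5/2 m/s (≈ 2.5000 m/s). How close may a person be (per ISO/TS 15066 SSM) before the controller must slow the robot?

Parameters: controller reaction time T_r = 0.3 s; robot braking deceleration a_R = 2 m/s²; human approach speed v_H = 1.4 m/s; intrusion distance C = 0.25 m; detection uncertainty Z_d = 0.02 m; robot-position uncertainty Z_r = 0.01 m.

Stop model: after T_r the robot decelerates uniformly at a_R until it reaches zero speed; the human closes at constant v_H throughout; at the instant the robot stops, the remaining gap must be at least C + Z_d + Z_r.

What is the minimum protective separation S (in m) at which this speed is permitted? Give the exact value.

S_min = 381/80 m = 4.7625 m

stop time T_s = (5/2)/2 = 1.2500 s
robot in T_r: 2.5000·0.3000 = 0.7500 m
braking distance = 2.5000²/(2·2.0000) = 1.5625 m
human over T_r+T_s: 1.4000·(0.3000+1.2500) = 2.1700 m
residual clearance needed = 0.2500+0.0200+0.0100 = 0.2800 m
S_min ≈ 0.7500+1.5625+2.1700+0.2800  ⇒  S_min = 381/80 m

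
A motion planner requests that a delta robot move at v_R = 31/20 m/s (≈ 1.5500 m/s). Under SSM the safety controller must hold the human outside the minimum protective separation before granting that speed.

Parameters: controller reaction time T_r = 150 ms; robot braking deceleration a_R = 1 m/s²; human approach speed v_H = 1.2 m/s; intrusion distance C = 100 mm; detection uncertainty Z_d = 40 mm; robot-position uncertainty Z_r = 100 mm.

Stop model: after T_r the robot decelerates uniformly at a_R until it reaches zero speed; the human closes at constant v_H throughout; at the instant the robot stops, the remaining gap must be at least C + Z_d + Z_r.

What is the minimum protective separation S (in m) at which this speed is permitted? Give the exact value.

S_min = 2971/800 m = 3.7138 m

braking lasts T_s = (31/20)/1 = 1.5500 s
robot in T_r: 1.5500·0.1500 = 0.2325 m
braking distance = 1.5500²/(2·1.0000) = 1.2012 m
human closes 1.2000·1.7000 = 2.0400 m
margins: 0.1000+0.0400+0.1000 = 0.2400 m
S_min ≈ 0.2325+1.2012+2.0400+0.2400  ⇒  S_min = 2971/800 m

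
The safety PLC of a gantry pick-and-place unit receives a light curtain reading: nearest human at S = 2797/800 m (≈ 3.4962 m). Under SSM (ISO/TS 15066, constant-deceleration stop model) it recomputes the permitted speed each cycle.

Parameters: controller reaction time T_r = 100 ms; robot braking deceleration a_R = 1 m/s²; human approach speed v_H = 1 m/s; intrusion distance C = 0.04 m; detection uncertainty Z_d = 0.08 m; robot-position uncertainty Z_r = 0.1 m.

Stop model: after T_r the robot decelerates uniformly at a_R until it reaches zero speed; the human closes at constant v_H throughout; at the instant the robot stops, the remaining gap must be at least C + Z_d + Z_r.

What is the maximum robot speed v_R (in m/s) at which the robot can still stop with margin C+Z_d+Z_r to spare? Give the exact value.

v_R_max = 33/20 m/s = 1.6500 m/s

quadratic (1/2)·v² + (11/10)·v + (-2541/800) = 0
  disc = (11/10)² − 4·(1/2)·(-2541/800) = 121/16 ; √disc = 11/4
  v_R = (−(11/10) + 11/4) / (2·(1/2)) = 33/20 m/s
check:
stop time T_s = (33/20)/1 = 1.6500 s
robot in T_r: 1.6500·0.1000 = 0.1650 m
robot under decel: 1.6500²/(2·1.0000) = 1.3613 m
person approaches 1.0000·(0.1000+1.6500) = 1.7500 m
residual clearance needed = 0.0400+0.0800+0.1000 = 0.2200 m
sum ≈ 0.1650+1.3613+1.7500+0.2200 ≈ 3.4962 m = S ✓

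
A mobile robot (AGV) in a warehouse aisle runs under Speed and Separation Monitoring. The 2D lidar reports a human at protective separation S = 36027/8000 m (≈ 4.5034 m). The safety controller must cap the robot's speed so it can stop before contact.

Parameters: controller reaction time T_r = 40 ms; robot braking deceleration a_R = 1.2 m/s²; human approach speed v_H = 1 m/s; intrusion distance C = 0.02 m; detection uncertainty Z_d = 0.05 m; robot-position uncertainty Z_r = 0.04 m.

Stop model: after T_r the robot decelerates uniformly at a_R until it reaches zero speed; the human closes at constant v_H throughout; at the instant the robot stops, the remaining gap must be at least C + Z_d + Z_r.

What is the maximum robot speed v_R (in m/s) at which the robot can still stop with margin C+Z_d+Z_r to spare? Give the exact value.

v_R_max = 47/20 m/s = 2.3500 m/s

at the boundary: (5/12)·v² + (131/150)·v + (-34827/8000) = 0
  disc = (131/150)² − 4·(5/12)·(-34827/8000) = 2886601/360000 ; √disc = 1699/600
  v_R = (−(131/150) + 1699/600) / (2·(5/12)) = 47/20 m/s
check:
stop time T_s = (47/20)/(6/5) = 1.9583 s
robot in T_r: 2.3500·0.0400 = 0.0940 m
braking distance = 2.3500²/(2·1.2000) = 2.3010 m
human closes 1.0000·1.9983 = 1.9983 m
residual clearance needed = 0.0200+0.0500+0.0400 = 0.1100 m
sum ≈ 0.0940+2.3010+1.9983+0.1100 ≈ 4.5034 m = S ✓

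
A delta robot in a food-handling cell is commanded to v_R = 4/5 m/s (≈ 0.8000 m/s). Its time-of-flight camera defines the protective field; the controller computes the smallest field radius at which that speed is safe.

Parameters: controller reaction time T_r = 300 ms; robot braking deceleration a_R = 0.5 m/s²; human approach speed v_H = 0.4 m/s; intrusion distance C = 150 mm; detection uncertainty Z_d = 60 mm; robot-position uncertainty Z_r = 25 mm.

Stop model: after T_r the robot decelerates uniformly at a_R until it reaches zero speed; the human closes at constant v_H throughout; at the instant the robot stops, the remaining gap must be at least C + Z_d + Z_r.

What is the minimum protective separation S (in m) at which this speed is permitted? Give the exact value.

S_min = 15/8 m = 1.8750 m

stop time T_s = (4/5)/(1/2) = 1.6000 s
robot covers v_R·T_r = 0.8000·0.3000 = 0.2400 m before braking
robot under decel: 0.8000²/(2·0.5000) = 0.6400 m
human over T_r+T_s: 0.4000·(0.3000+1.6000) = 0.7600 m
residual clearance needed = 0.1500+0.0600+0.0250 = 0.2350 m
S_min ≈ 0.2400+0.6400+0.7600+0.2350  ⇒  S_min = 15/8 m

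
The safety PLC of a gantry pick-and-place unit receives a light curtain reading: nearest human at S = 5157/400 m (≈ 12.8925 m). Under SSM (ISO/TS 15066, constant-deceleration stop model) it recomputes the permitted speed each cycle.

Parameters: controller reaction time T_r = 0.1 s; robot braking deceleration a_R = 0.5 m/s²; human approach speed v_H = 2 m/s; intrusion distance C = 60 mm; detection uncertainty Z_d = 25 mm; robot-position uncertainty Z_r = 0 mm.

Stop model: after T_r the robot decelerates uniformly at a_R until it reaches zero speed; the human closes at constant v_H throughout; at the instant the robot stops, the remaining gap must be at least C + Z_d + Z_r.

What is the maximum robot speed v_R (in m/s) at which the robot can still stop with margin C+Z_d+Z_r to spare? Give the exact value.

v_R_max = 41/20 m/s = 2.0500 m/s

quadratic (1)·v² + (41/10)·v + (-5043/400) = 0
  disc = (41/10)² − 4·(1)·(-5043/400) = 1681/25 ; √disc = 41/5
  v_R = (−(41/10) + 41/5) / (2·(1)) = 41/20 m/s
check:
stop time T_s = (41/20)/(1/2) = 4.1000 s
robot covers v_R·T_r = 2.0500·0.1000 = 0.2050 m before braking
robot under decel: 2.0500²/(2·0.5000) = 4.2025 m
human over T_r+T_s: 2.0000·(0.1000+4.1000) = 8.4000 m
residual clearance needed = 0.0600+0.0250+0.0000 = 0.0850 m
sum ≈ 0.2050+4.2025+8.4000+0.0850 ≈ 12.8925 m = S ✓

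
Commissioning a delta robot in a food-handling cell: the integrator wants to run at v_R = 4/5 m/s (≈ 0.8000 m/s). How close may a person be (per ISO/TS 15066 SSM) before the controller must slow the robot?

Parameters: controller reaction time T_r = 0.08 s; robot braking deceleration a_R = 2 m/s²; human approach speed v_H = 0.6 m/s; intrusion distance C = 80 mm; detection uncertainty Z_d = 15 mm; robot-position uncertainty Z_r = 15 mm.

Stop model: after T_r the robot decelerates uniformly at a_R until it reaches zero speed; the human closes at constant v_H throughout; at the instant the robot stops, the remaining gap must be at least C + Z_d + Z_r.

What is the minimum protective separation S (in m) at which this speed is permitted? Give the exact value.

braking lasts T_s = (4/5)/2 = 0.4000 s
robot in T_r: 0.8000·0.0800 = 0.0640 m
robot covers 0.8000·0.4000 − ½·2.0000·0.4000² = 0.1600 m while stopping
human over T_r+T_s: 0.6000·(0.0800+0.4000) = 0.2880 m
margins: 0.0800+0.0150+0.0150 = 0.1100 m
S_min ≈ 0.0640+0.1600+0.2880+0.1100  ⇒  S_min = 311/500 m

S_min = 311/500 m = 0.6220 m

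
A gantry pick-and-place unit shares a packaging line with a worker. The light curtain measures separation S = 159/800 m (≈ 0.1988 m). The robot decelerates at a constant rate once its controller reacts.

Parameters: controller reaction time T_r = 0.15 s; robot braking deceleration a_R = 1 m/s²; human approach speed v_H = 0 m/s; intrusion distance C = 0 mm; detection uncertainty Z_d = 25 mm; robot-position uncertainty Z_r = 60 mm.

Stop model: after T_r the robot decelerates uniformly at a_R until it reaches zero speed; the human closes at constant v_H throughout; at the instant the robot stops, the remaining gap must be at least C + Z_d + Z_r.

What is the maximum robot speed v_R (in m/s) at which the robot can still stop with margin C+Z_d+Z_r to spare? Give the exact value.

v_R_max = 7/20 m/s = 0.3500 m/s

at the boundary: (1/2)·v² + (3/20)·v + (-91/800) = 0
  disc = (3/20)² − 4·(1/2)·(-91/800) = 1/4 ; √disc = 1/2
  v_R = (−(3/20) + 1/2) / (2·(1/2)) = 7/20 m/s
check:
T_s = v_R/a_R = (7/20)/1 = 0.3500 s
robot in T_r: 0.3500·0.1500 = 0.0525 m
braking distance = 0.3500²/(2·1.0000) = 0.0612 m
human closes 0.0000·0.5000 = 0.0000 m
margins: 0.0000+0.0250+0.0600 = 0.0850 m
sum ≈ 0.0525+0.0612+0.0000+0.0850 ≈ 0.1988 m = S ✓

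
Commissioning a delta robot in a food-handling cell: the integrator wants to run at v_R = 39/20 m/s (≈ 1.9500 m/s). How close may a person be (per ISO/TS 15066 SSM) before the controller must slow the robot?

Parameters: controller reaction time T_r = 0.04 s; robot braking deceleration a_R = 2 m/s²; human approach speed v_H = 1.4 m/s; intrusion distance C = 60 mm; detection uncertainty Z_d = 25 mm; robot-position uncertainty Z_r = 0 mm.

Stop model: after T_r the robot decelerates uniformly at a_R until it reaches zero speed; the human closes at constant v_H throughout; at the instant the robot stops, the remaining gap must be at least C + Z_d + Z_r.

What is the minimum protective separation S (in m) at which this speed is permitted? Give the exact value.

S_min = 20277/8000 m = 2.5346 m

stop time T_s = (39/20)/2 = 0.9750 s
robot in T_r: 1.9500·0.0400 = 0.0780 m
braking distance = 1.9500²/(2·2.0000) = 0.9506 m
human closes 1.4000·1.0150 = 1.4210 m
residual clearance needed = 0.0600+0.0250+0.0000 = 0.0850 m
S_min ≈ 0.0780+0.9506+1.4210+0.0850  ⇒  S_min = 20277/8000 m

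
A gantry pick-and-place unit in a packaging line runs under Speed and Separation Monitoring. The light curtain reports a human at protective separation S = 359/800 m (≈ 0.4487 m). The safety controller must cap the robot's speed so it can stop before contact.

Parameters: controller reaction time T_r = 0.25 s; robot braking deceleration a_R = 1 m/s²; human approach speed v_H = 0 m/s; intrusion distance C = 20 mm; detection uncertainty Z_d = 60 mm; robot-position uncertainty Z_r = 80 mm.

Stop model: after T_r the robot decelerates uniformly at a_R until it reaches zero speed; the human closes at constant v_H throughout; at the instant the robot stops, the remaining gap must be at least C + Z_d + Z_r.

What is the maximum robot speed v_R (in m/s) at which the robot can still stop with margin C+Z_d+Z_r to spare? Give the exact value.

collect terms ⇒ (1/2)·v_R² + (1/4)·v_R + (-231/800) = 0
  disc = (1/4)² − 4·(1/2)·(-231/800) = 16/25 ; √disc = 4/5
  v_R = (−(1/4) + 4/5) / (2·(1/2)) = 11/20 m/s
check:
stop time T_s = (11/20)/1 = 0.5500 s
robot in T_r: 0.5500·0.2500 = 0.1375 m
robot under decel: 0.5500²/(2·1.0000) = 0.1512 m
person approaches 0.0000·(0.2500+0.5500) = 0.0000 m
C+Z_d+Z_r = 0.0200+0.0600+0.0800 = 0.1600 m
sum ≈ 0.1375+0.1512+0.0000+0.1600 ≈ 0.4487 m = S ✓

v_R_max = 11/20 m/s = 0.5500 m/s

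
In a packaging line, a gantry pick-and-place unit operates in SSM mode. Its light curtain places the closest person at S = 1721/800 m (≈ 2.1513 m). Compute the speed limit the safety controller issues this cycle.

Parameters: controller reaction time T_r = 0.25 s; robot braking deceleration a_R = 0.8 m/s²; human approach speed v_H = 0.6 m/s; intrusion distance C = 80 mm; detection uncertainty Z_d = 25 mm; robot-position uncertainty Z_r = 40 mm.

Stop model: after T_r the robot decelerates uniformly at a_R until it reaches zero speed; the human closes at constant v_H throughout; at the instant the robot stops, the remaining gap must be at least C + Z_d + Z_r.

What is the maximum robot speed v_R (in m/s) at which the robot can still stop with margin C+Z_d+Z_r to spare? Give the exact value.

at the boundary: (5/8)·v² + (1)·v + (-297/160) = 0
  disc = (1)² − 4·(5/8)·(-297/160) = 361/64 ; √disc = 19/8
  v_R = (−(1) + 19/8) / (2·(5/8)) = 11/10 m/s
check:
T_s = v_R/a_R = (11/10)/(4/5) = 1.3750 s
robot in T_r: 1.1000·0.2500 = 0.2750 m
robot covers 1.1000·1.3750 − ½·0.8000·1.3750² = 0.7562 m while stopping
person approaches 0.6000·(0.2500+1.3750) = 0.9750 m
residual clearance needed = 0.0800+0.0250+0.0400 = 0.1450 m
sum ≈ 0.2750+0.7562+0.9750+0.1450 ≈ 2.1513 m = S ✓

v_R_max = 11/10 m/s = 1.1000 m/s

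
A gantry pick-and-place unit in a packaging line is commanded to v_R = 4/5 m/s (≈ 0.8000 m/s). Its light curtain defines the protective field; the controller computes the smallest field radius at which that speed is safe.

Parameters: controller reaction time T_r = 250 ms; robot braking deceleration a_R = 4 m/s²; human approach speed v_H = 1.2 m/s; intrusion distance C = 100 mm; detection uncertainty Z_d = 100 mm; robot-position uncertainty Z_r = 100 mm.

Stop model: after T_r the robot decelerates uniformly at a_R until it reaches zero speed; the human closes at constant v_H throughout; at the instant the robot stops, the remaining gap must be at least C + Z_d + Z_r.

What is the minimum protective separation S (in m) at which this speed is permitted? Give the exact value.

stop time T_s = (4/5)/4 = 0.2000 s
robot covers v_R·T_r = 0.8000·0.2500 = 0.2000 m before braking
braking distance = 0.8000²/(2·4.0000) = 0.0800 m
person approaches 1.2000·(0.2500+0.2000) = 0.5400 m
C+Z_d+Z_r = 0.1000+0.1000+0.1000 = 0.3000 m
S_min ≈ 0.2000+0.0800+0.5400+0.3000  ⇒  S_min = 28/25 m

S_min = 28/25 m = 1.1200 m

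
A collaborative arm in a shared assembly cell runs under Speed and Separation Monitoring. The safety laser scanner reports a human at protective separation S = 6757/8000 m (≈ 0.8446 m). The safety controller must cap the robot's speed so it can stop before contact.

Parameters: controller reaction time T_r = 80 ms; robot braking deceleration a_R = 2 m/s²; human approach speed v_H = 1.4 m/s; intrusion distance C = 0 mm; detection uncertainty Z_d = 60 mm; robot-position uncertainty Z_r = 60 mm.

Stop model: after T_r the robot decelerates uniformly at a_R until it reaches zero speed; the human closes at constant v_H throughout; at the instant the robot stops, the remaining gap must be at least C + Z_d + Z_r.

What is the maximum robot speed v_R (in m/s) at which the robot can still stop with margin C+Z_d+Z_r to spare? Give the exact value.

v_R_max = 13/20 m/s = 0.6500 m/s

at the boundary: (1/4)·v² + (39/50)·v + (-4901/8000) = 0
  disc = (39/50)² − 4·(1/4)·(-4901/8000) = 48841/40000 ; √disc = 221/200
  v_R = (−(39/50) + 221/200) / (2·(1/4)) = 13/20 m/s
check:
braking lasts T_s = (13/20)/2 = 0.3250 s
robot covers v_R·T_r = 0.6500·0.0800 = 0.0520 m before braking
robot under decel: 0.6500²/(2·2.0000) = 0.1056 m
human closes 1.4000·0.4050 = 0.5670 m
residual clearance needed = 0.0000+0.0600+0.0600 = 0.1200 m
sum ≈ 0.0520+0.1056+0.5670+0.1200 ≈ 0.8446 m = S ✓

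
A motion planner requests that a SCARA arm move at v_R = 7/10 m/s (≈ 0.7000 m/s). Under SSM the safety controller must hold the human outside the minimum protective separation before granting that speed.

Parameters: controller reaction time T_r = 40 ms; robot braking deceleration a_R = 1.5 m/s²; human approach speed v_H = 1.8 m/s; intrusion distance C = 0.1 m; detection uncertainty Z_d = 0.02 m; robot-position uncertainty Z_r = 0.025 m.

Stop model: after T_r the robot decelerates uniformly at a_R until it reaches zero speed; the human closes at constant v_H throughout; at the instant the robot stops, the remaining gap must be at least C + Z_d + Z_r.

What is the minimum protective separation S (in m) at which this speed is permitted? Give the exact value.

braking lasts T_s = (7/10)/(3/2) = 0.4667 s
robot covers v_R·T_r = 0.7000·0.0400 = 0.0280 m before braking
robot covers 0.7000·0.4667 − ½·1.5000·0.4667² = 0.1633 m while stopping
person approaches 1.8000·(0.0400+0.4667) = 0.9120 m
residual clearance needed = 0.1000+0.0200+0.0250 = 0.1450 m
S_min ≈ 0.0280+0.1633+0.9120+0.1450  ⇒  S_min = 749/600 m

S_min = 749/600 m = 1.2483 m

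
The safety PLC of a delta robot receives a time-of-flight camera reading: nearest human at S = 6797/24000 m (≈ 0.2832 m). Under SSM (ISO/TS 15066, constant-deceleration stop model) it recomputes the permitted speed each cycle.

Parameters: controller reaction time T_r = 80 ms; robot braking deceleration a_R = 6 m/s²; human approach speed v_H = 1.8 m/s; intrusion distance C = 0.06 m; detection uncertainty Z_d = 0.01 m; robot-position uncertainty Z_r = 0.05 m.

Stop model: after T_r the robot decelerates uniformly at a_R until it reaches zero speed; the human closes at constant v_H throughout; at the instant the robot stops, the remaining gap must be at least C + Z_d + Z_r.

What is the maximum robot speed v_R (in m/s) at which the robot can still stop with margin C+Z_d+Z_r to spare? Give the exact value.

v_R_max = 1/20 m/s = 0.0500 m/s

quadratic (1/12)·v² + (19/50)·v + (-461/24000) = 0
  disc = (19/50)² − 4·(1/12)·(-461/24000) = 54289/360000 ; √disc = 233/600
  v_R = (−(19/50) + 233/600) / (2·(1/12)) = 1/20 m/s
check:
braking lasts T_s = (1/20)/6 = 0.0083 s
robot in T_r: 0.0500·0.0800 = 0.0040 m
braking distance = 0.0500²/(2·6.0000) = 0.0002 m
human closes 1.8000·0.0883 = 0.1590 m
residual clearance needed = 0.0600+0.0100+0.0500 = 0.1200 m
sum ≈ 0.0040+0.0002+0.1590+0.1200 ≈ 0.2832 m = S ✓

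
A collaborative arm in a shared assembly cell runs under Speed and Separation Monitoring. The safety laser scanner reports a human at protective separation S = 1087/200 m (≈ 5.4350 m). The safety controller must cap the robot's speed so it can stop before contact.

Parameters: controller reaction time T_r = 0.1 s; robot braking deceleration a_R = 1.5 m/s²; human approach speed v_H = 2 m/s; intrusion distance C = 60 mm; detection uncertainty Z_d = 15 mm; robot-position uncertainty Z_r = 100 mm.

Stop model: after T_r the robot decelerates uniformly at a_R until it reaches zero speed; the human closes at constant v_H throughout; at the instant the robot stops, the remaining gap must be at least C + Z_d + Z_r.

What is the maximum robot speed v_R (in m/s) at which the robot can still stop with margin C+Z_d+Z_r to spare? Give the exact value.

v_R_max = 23/10 m/s = 2.3000 m/s

quadratic (1/3)·v² + (43/30)·v + (-253/50) = 0
  disc = (43/30)² − 4·(1/3)·(-253/50) = 7921/900 ; √disc = 89/30
  v_R = (−(43/30) + 89/30) / (2·(1/3)) = 23/10 m/s
check:
braking lasts T_s = (23/10)/(3/2) = 1.5333 s
robot covers v_R·T_r = 2.3000·0.1000 = 0.2300 m before braking
braking distance = 2.3000²/(2·1.5000) = 1.7633 m
human closes 2.0000·1.6333 = 3.2667 m
residual clearance needed = 0.0600+0.0150+0.1000 = 0.1750 m
sum ≈ 0.2300+1.7633+3.2667+0.1750 ≈ 5.4350 m = S ✓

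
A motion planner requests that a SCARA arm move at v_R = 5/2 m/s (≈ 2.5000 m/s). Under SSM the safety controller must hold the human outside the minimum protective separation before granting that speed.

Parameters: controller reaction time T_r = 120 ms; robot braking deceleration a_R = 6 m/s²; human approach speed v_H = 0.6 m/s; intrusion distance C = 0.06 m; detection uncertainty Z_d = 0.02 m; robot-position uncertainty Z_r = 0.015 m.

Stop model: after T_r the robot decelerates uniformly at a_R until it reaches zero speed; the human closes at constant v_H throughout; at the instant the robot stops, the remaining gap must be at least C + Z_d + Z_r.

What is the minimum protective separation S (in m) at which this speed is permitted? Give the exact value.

S_min = 7427/6000 m = 1.2378 m

braking lasts T_s = (5/2)/6 = 0.4167 s
robot in T_r: 2.5000·0.1200 = 0.3000 m
robot covers 2.5000·0.4167 − ½·6.0000·0.4167² = 0.5208 m while stopping
person approaches 0.6000·(0.1200+0.4167) = 0.3220 m
C+Z_d+Z_r = 0.0600+0.0200+0.0150 = 0.0950 m
S_min ≈ 0.3000+0.5208+0.3220+0.0950  ⇒  S_min = 7427/6000 m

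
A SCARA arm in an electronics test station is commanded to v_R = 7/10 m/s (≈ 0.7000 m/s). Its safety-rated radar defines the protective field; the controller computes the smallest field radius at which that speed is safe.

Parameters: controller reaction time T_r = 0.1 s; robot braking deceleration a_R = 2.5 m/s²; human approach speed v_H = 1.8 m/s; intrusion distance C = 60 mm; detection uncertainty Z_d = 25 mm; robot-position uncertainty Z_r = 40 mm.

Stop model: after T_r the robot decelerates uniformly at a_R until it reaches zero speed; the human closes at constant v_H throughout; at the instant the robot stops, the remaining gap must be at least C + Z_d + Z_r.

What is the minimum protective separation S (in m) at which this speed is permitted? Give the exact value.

S_min = 977/1000 m = 0.9770 m

stop time T_s = (7/10)/(5/2) = 0.2800 s
reaction-phase robot travel = 0.7000·0.1000 = 0.0700 m
robot under decel: 0.7000²/(2·2.5000) = 0.0980 m
person approaches 1.8000·(0.1000+0.2800) = 0.6840 m
residual clearance needed = 0.0600+0.0250+0.0400 = 0.1250 m
S_min ≈ 0.0700+0.0980+0.6840+0.1250  ⇒  S_min = 977/1000 m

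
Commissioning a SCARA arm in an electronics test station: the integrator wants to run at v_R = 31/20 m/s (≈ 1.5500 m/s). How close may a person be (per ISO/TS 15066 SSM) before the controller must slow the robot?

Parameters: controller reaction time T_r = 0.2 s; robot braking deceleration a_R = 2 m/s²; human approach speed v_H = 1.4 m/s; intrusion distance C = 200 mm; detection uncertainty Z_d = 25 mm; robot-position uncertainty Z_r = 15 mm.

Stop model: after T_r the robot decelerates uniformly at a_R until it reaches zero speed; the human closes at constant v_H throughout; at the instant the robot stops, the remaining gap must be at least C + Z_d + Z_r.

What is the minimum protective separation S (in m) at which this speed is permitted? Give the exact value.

T_s = v_R/a_R = (31/20)/2 = 0.7750 s
reaction-phase robot travel = 1.5500·0.2000 = 0.3100 m
robot under decel: 1.5500²/(2·2.0000) = 0.6006 m
human over T_r+T_s: 1.4000·(0.2000+0.7750) = 1.3650 m
margins: 0.2000+0.0250+0.0150 = 0.2400 m
S_min ≈ 0.3100+0.6006+1.3650+0.2400  ⇒  S_min = 161/64 m

S_min = 161/64 m = 2.5156 m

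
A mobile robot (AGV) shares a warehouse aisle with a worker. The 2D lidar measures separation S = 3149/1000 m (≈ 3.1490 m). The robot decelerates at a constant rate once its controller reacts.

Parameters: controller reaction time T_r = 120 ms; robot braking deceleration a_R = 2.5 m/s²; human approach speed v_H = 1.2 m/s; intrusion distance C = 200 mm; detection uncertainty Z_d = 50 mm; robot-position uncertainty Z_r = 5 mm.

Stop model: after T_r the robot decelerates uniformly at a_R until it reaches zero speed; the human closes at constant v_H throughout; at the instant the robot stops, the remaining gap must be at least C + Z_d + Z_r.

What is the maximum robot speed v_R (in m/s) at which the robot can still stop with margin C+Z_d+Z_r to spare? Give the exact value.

collect terms ⇒ (1/5)·v_R² + (3/5)·v_R + (-11/4) = 0
  disc = (3/5)² − 4·(1/5)·(-11/4) = 64/25 ; √disc = 8/5
  v_R = (−(3/5) + 8/5) / (2·(1/5)) = 5/2 m/s
check:
T_s = v_R/a_R = (5/2)/(5/2) = 1.0000 s
reaction-phase robot travel = 2.5000·0.1200 = 0.3000 m
robot covers 2.5000·1.0000 − ½·2.5000·1.0000² = 1.2500 m while stopping
human closes 1.2000·1.1200 = 1.3440 m
residual clearance needed = 0.2000+0.0500+0.0050 = 0.2550 m
sum ≈ 0.3000+1.2500+1.3440+0.2550 ≈ 3.1490 m = S ✓

v_R_max = 5/2 m/s = 2.5000 m/s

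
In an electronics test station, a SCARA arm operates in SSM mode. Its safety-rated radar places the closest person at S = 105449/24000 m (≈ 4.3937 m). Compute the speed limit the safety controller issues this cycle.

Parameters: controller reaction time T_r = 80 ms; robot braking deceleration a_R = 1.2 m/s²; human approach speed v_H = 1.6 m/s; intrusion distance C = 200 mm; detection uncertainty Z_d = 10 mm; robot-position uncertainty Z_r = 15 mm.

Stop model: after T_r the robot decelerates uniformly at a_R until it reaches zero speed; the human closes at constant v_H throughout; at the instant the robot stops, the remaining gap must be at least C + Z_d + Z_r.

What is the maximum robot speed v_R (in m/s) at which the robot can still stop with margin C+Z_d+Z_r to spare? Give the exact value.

quadratic (5/12)·v² + (106/75)·v + (-96977/24000) = 0
  disc = (106/75)² − 4·(5/12)·(-96977/24000) = 349281/40000 ; √disc = 591/200
  v_R = (−(106/75) + 591/200) / (2·(5/12)) = 37/20 m/s
check:
stop time T_s = (37/20)/(6/5) = 1.5417 s
robot in T_r: 1.8500·0.0800 = 0.1480 m
braking distance = 1.8500²/(2·1.2000) = 1.4260 m
person approaches 1.6000·(0.0800+1.5417) = 2.5947 m
margins: 0.2000+0.0100+0.0150 = 0.2250 m
sum ≈ 0.1480+1.4260+2.5947+0.2250 ≈ 4.3937 m = S ✓

v_R_max = 37/20 m/s = 1.8500 m/s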